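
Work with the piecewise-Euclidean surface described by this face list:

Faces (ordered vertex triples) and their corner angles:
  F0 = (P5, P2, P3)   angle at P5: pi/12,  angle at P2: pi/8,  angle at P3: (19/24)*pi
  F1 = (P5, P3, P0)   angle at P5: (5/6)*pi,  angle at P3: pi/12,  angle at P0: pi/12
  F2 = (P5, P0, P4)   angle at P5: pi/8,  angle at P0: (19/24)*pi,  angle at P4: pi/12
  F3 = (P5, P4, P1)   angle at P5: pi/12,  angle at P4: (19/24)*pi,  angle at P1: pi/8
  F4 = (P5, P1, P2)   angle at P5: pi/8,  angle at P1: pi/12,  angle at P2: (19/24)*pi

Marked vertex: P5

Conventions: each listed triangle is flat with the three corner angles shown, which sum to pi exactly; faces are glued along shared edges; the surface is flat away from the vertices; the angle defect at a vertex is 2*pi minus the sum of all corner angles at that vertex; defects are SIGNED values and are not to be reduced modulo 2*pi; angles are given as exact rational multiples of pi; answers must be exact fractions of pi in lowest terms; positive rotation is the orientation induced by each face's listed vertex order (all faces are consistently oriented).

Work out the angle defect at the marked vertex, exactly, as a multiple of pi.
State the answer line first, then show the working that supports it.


Answer: defect(P5) = (3/4)*pi

Sum of corner angles at P5: (5/4)*pi
defect = 2*pi - (5/4)*pi


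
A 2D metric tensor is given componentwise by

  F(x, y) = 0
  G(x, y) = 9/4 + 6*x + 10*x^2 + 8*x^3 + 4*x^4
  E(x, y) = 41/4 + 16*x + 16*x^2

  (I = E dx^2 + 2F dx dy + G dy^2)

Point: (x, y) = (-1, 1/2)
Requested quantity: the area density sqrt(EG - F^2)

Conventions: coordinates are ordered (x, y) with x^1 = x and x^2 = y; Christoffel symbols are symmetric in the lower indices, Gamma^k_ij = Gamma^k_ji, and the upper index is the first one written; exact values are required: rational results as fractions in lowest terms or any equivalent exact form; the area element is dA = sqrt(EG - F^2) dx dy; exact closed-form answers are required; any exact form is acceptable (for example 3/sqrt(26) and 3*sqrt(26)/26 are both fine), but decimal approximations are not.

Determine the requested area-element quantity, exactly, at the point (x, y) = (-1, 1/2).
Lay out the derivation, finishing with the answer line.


E = 41/4, F = 0, G = 9/4; EG - F^2 = 369/16

Answer: sqrt(EG - F^2) = 3*sqrt(41)/4


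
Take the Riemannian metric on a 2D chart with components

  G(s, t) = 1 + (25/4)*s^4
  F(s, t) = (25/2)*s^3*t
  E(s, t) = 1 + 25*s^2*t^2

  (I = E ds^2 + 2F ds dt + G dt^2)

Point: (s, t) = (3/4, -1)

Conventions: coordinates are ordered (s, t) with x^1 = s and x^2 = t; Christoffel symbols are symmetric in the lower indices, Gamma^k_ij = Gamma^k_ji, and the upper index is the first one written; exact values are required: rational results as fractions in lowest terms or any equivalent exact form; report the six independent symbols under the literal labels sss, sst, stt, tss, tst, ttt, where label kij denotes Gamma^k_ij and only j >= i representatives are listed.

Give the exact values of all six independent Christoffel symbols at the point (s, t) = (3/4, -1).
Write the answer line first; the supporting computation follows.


Answer: Gamma_sss = 19200/17449, Gamma_sst = -14400/17449, Gamma_stt = 0, Gamma_tss = -7200/17449, Gamma_tst = 5400/17449, Gamma_ttt = 0

E = 241/16, F = -675/128, G = 3049/1024 at the point
E_s = 75/2, E_t = -225/8, F_s = -675/32, F_t = 675/128, G_s = 675/64, G_t = 0
EG - F^2 = 17449/1024;  g^inv = (1024/17449) * [[3049/1024, 675/128], [675/128, 241/16]]
first-kind symbols [ij,l] = (1/2)(d_i g_jl + d_j g_il - d_l g_ij): [ss,s] = E_s/2 = 75/4, [ss,t] = F_s - E_t/2 = -225/32, [st,s] = E_t/2 = -225/16, [st,t] = G_s/2 = 675/128, [tt,s] = F_t - G_s/2 = 0, [tt,t] = G_t/2 = 0
Gamma^s_ij = (G*[ij,s] - F*[ij,t])/(EG - F^2), Gamma^t_ij = (E*[ij,t] - F*[ij,s])/(EG - F^2)


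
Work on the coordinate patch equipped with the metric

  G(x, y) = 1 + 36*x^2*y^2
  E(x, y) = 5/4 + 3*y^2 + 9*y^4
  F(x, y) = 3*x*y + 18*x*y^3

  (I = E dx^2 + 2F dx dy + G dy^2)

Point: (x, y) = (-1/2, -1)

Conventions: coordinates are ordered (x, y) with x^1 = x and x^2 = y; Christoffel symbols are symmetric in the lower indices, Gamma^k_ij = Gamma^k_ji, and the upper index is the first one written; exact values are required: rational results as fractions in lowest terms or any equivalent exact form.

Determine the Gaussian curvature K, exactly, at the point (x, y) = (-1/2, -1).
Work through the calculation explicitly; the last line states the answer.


E = 53/4, F = 21/2, G = 10, EG - F^2 = 89/4 at the point
E_x = 0, E_y = -42, F_x = -21, F_y = -57/2, G_x = -36, G_y = -18
E_yy = 114, F_xy = 57, G_xx = 72
K follows from Brioschi's formula, (det M1 - det M2)/(EG - F^2)^2.
M1 = [[-E_yy/2 + F_xy - G_xx/2, E_x/2, F_x - E_y/2], [F_y - G_x/2, E, F], [G_y/2, F, G]] = [[-36, 0, 0], [-21/2, 53/4, 21/2], [-9, 21/2, 10]]; det M1 = -801
M2 = [[0, E_y/2, G_x/2], [E_y/2, E, F], [G_x/2, F, G]] = [[0, -21, -18], [-21, 53/4, 21/2], [-18, 21/2, 10]]; det M2 = -765
det M1 - det M2 = -36; K = -36 / (89/4)^2 = -576/7921

Answer: K = -576/7921


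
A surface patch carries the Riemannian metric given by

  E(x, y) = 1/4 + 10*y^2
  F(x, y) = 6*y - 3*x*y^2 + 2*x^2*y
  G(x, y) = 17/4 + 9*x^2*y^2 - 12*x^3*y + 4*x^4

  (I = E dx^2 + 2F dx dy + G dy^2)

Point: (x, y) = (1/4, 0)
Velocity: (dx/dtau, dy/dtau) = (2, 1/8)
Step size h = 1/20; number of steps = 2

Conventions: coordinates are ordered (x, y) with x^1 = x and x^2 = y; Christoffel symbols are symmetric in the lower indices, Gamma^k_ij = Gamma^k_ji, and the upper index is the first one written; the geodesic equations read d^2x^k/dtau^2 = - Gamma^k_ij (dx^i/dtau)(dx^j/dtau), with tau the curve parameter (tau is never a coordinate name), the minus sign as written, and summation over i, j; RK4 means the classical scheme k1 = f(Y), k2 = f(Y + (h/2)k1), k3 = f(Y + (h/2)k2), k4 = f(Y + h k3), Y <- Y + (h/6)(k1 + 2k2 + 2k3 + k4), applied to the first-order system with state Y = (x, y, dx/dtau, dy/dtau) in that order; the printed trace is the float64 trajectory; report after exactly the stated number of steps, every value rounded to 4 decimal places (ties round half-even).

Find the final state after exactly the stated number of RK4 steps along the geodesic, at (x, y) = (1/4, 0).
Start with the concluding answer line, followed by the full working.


Answer: x = 0.4477, y = 0.0125, dx/dtau = 1.9505, dy/dtau = 0.1263

f(Y) = (dx/dtau, dy/dtau, -Gamma^x_ij Y'^i Y'^j, -Gamma^y_ij Y'^i Y'^j) with the Gammas evaluated at the stage position; h = 0.050000; intermediate values shown to 6 dp
step 0: x = 0.2500, y = 0.0000, dx/dtau = 2.0000, dy/dtau = 0.1250
step 1:
  k1: at (x, y) = (0.250000, 0.000000), (dx/dtau, dy/dtau) = (2.000000, 0.125000); Gamma_xxx = 0.000000, Gamma_xxy = 0.000000, Gamma_xyy = 24.000000, Gamma_yxx = 0.000000, Gamma_yxy = 0.029304, Gamma_yyy = -0.021978; k1 = (2.000000, 0.125000, -0.375000, -0.014309)
  k2: at (x, y) = (0.300000, 0.003125), (dx/dtau, dy/dtau) = (1.990625, 0.124642); Gamma_xxx = 0.000496, Gamma_xxy = 0.121190, Gamma_xyy = 23.855507, Gamma_yxx = -0.006432, Gamma_yxy = 0.048728, Gamma_yyy = -0.144805; k2 = (1.990625, 0.124642, -0.432718, 0.003557)
  k3: at (x, y) = (0.299766, 0.003116), (dx/dtau, dy/dtau) = (1.989182, 0.125089); Gamma_xxx = 0.000494, Gamma_xxy = 0.120852, Gamma_xyy = 23.856389, Gamma_yxx = -0.006415, Gamma_yxy = 0.048619, Gamma_yyy = -0.144414; k3 = (1.989182, 0.125089, -0.435382, 0.003446)
  k4: at (x, y) = (0.349459, 0.006254), (dx/dtau, dy/dtau) = (1.978231, 0.125172); Gamma_xxx = 0.001954, Gamma_xxy = 0.238264, Gamma_xyy = 23.618833, Gamma_yxx = -0.012538, Gamma_yxy = 0.073956, Gamma_yyy = -0.271830; k4 = (1.978231, 0.125172, -0.495705, 0.016700)
  Y <- Y + (h/6)(k1 + 2k2 + 2k3 + k4): x = 0.3495, y = 0.0062, dx/dtau = 1.9783, dy/dtau = 0.1251
step 2:
  k1: at (x, y) = (0.349482, 0.006247), (dx/dtau, dy/dtau) = (1.978276, 0.125137); Gamma_xxx = 0.001949, Gamma_xxy = 0.237976, Gamma_xyy = 23.618694, Gamma_yxx = -0.012523, Gamma_yxy = 0.073980, Gamma_yyy = -0.271586; k1 = (1.978276, 0.125137, -0.495300, 0.016634)
  k2: at (x, y) = (0.398939, 0.009375), (dx/dtau, dy/dtau) = (1.965893, 0.125552); Gamma_xxx = 0.004303, Gamma_xxy = 0.348702, Gamma_xyy = 23.270988, Gamma_yxx = -0.018256, Gamma_yxy = 0.106064, Gamma_yyy = -0.401346; k2 = (1.965893, 0.125552, -0.555596, 0.024524)
  k3: at (x, y) = (0.398629, 0.009386), (dx/dtau, dy/dtau) = (1.964386, 0.125750); Gamma_xxx = 0.004313, Gamma_xxy = 0.349152, Gamma_xyy = 23.273610, Gamma_yxx = -0.018281, Gamma_yxy = 0.105791, Gamma_yyy = -0.401533; k3 = (1.964386, 0.125750, -0.557165, 0.024626)
  k4: at (x, y) = (0.447701, 0.012534), (dx/dtau, dy/dtau) = (1.950418, 0.126368); Gamma_xxx = 0.007521, Gamma_xxy = 0.452162, Gamma_xyy = 22.802682, Gamma_yxx = -0.023643, Gamma_yxy = 0.144881, Gamma_yyy = -0.532232; k4 = (1.950418, 0.126368, -0.615631, 0.027023)
  Y <- Y + (h/6)(k1 + 2k2 + 2k3 + k4): x = 0.4477, y = 0.0125, dx/dtau = 1.9505, dy/dtau = 0.1263


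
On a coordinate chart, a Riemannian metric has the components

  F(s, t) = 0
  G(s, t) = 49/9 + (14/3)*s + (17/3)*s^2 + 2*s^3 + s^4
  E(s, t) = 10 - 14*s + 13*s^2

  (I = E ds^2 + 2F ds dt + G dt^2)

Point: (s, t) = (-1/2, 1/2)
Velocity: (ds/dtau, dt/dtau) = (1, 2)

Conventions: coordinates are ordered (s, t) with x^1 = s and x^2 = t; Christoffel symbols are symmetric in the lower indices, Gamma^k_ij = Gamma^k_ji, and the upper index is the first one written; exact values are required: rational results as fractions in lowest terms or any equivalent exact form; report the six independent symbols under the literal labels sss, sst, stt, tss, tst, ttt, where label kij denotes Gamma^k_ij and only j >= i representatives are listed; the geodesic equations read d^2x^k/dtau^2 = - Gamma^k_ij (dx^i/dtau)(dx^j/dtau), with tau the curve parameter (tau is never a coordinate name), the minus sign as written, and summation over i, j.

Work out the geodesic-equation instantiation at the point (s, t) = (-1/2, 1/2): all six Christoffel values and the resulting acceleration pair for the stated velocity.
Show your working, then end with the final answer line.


E = 81/4, F = 0, G = 625/144 at the point
E_s = -27, E_t = 0, F_s = 0, F_t = 0, G_s = 0, G_t = 0
EG - F^2 = 5625/64;  g^inv = (64/5625) * [[625/144, 0], [0, 81/4]]
first-kind symbols [ij,l] = (1/2)(d_i g_jl + d_j g_il - d_l g_ij): [ss,s] = E_s/2 = -27/2, [ss,t] = F_s - E_t/2 = 0, [st,s] = E_t/2 = 0, [st,t] = G_s/2 = 0, [tt,s] = F_t - G_s/2 = 0, [tt,t] = G_t/2 = 0
Gamma^s_ij = (G*[ij,s] - F*[ij,t])/(EG - F^2), Gamma^t_ij = (E*[ij,t] - F*[ij,s])/(EG - F^2)
Gamma_sss = -2/3, Gamma_sst = 0, Gamma_stt = 0, Gamma_tss = 0, Gamma_tst = 0, Gamma_ttt = 0
d^2s/dtau^2 = -(Gamma_sss*(1)^2 + 2*Gamma_sst*(1)*(2) + Gamma_stt*(2)^2) = 2/3
d^2t/dtau^2 = -(Gamma_tss*(1)^2 + 2*Gamma_tst*(1)*(2) + Gamma_ttt*(2)^2) = 0

Answer: Gamma_sss = -2/3, Gamma_sst = 0, Gamma_stt = 0, Gamma_tss = 0, Gamma_tst = 0, Gamma_ttt = 0; accelerations (d^2s/dtau^2, d^2t/dtau^2) = (2/3, 0)


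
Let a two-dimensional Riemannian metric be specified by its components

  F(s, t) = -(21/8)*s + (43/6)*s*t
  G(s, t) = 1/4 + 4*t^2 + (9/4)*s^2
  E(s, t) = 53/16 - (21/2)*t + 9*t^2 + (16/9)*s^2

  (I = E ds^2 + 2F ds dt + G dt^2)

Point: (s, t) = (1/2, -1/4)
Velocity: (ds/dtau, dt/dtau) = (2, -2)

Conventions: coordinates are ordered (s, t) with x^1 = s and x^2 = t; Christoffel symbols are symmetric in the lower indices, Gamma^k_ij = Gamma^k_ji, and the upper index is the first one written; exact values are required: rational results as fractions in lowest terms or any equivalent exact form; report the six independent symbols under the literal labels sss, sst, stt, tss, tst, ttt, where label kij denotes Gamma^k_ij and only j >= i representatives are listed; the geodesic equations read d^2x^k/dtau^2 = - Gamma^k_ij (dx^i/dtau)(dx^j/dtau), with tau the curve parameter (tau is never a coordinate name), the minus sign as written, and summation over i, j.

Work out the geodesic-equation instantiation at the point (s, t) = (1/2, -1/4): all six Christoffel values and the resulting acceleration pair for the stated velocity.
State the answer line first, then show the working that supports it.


Answer: Gamma_sss = 406/131, Gamma_sst = -3159/1441, Gamma_stt = 465/2882, Gamma_tss = 1224/131, Gamma_tst = -5040/1441, Gamma_ttt = -873/1441; accelerations (d^2s/dtau^2, d^2t/dtau^2) = (-4006/131, -8244/131)

E = 125/18, F = -53/24, G = 17/16 at the point
E_s = 16/9, E_t = -15, F_s = -53/12, F_t = 43/12, G_s = 9/4, G_t = -2
EG - F^2 = 1441/576;  g^inv = (576/1441) * [[17/16, 53/24], [53/24, 125/18]]
first-kind symbols [ij,l] = (1/2)(d_i g_jl + d_j g_il - d_l g_ij): [ss,s] = E_s/2 = 8/9, [ss,t] = F_s - E_t/2 = 37/12, [st,s] = E_t/2 = -15/2, [st,t] = G_s/2 = 9/8, [tt,s] = F_t - G_s/2 = 59/24, [tt,t] = G_t/2 = -1
Gamma^s_ij = (G*[ij,s] - F*[ij,t])/(EG - F^2), Gamma^t_ij = (E*[ij,t] - F*[ij,s])/(EG - F^2)
Gamma_sss = 406/131, Gamma_sst = -3159/1441, Gamma_stt = 465/2882, Gamma_tss = 1224/131, Gamma_tst = -5040/1441, Gamma_ttt = -873/1441
d^2s/dtau^2 = -(Gamma_sss*(2)^2 + 2*Gamma_sst*(2)*(-2) + Gamma_stt*(-2)^2) = -4006/131
d^2t/dtau^2 = -(Gamma_tss*(2)^2 + 2*Gamma_tst*(2)*(-2) + Gamma_ttt*(-2)^2) = -8244/131


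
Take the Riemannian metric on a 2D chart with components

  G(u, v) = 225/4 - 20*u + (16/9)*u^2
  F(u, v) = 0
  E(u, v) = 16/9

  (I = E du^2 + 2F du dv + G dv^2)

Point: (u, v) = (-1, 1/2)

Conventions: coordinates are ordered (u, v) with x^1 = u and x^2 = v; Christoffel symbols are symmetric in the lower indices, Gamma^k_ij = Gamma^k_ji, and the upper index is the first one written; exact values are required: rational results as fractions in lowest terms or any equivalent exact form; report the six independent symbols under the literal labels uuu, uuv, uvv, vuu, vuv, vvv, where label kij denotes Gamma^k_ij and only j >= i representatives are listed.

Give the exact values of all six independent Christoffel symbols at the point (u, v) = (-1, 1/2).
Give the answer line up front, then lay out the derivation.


Answer: Gamma_uuu = 0, Gamma_uuv = 0, Gamma_uvv = 53/8, Gamma_vuu = 0, Gamma_vuv = -8/53, Gamma_vvv = 0

E = 16/9, F = 0, G = 2809/36 at the point
E_u = 0, E_v = 0, F_u = 0, F_v = 0, G_u = -212/9, G_v = 0
EG - F^2 = 11236/81;  g^inv = (81/11236) * [[2809/36, 0], [0, 16/9]]
first-kind symbols [ij,l] = (1/2)(d_i g_jl + d_j g_il - d_l g_ij): [uu,u] = E_u/2 = 0, [uu,v] = F_u - E_v/2 = 0, [uv,u] = E_v/2 = 0, [uv,v] = G_u/2 = -106/9, [vv,u] = F_v - G_u/2 = 106/9, [vv,v] = G_v/2 = 0
Gamma^u_ij = (G*[ij,u] - F*[ij,v])/(EG - F^2), Gamma^v_ij = (E*[ij,v] - F*[ij,u])/(EG - F^2)


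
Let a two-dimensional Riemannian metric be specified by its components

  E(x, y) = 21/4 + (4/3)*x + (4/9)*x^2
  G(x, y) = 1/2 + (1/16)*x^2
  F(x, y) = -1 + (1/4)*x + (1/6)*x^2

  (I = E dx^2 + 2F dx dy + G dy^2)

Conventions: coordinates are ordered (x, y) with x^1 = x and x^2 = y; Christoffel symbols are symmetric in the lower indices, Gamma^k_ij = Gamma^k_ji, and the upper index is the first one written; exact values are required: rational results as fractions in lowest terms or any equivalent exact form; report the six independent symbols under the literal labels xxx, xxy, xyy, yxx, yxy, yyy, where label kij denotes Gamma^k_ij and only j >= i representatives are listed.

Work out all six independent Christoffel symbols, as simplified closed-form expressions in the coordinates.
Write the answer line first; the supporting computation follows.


Answer: Gamma_xxx = (-16*x^3 - 48*x^2 + 284*x + 336)/(473*x^2 + 672*x + 936), Gamma_xxy = (-6*x^3 - 9*x^2 + 36*x)/(473*x^2 + 672*x + 936), Gamma_xyy = (-9*x^3 - 72*x)/(1892*x^2 + 2688*x + 3744), Gamma_yxx = (128*x^3 + 576*x^2 + 4080*x + 3420)/(1419*x^2 + 2016*x + 2808), Gamma_yxy = (16*x^3 + 48*x^2 + 189*x)/(473*x^2 + 672*x + 936), Gamma_yyy = (6*x^3 + 9*x^2 - 36*x)/(473*x^2 + 672*x + 936)

E = 21/4 + (4/3)*x + (4/9)*x^2; F = -1 + (1/4)*x + (1/6)*x^2; G = 1/2 + (1/16)*x^2
Gamma^k_ij = (1/2) g^{kl} (d_i g_jl + d_j g_il - d_l g_ij), with g^inv = (1/(EG-F^2)) [[G, -F], [-F, E]]
first partials: E_x = 4/3 + (8/9)*x, E_y = 0, F_x = 1/4 + (1/3)*x, F_y = 0, G_x = (1/8)*x, G_y = 0
D = EG - F^2 = 13/8 + (7/6)*x + (473/576)*x^2
expanded: Gamma^x_xx = (G E_x - 2F F_x + F E_y)/(2D), Gamma^x_xy = (G E_y - F G_x)/(2D), Gamma^x_yy = (2G F_y - G G_x - F G_y)/(2D), Gamma^y_xx = (2E F_x - E E_y - F E_x)/(2D), Gamma^y_xy = (E G_x - F E_y)/(2D), Gamma^y_yy = (E G_y - 2F F_y + F G_x)/(2D); substitute and cancel common factors


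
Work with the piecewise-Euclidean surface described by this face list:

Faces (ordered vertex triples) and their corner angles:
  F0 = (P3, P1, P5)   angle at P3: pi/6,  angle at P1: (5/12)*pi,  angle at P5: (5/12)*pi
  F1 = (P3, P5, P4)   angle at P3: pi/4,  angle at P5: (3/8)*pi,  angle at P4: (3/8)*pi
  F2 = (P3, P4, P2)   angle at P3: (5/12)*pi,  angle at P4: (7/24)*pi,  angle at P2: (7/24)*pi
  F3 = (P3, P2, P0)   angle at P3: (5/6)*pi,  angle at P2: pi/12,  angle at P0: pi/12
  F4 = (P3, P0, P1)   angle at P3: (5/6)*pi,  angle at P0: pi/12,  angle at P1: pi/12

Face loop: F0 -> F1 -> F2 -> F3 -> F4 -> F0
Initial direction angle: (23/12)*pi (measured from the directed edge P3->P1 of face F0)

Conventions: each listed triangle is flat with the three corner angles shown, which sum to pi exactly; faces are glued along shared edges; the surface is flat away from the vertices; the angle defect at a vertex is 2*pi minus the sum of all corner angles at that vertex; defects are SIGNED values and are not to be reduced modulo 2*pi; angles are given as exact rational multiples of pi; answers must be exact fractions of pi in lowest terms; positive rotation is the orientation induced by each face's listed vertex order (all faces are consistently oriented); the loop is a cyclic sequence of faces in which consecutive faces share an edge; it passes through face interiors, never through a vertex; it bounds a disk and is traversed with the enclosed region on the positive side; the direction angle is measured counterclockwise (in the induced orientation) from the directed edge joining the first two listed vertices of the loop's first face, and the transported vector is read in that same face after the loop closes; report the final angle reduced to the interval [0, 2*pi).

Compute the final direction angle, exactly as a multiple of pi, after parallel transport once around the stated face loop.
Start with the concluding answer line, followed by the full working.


Answer: final direction angle = (17/12)*pi

enclosed vertex P3: corner angles sum to (5/2)*pi, defect = 2*pi - (5/2)*pi = -pi/2
final direction = starting direction + enclosed defect total, reduced mod 2*pi (induced orientation)
final angle = (23/12)*pi - pi/2 = (17/12)*pi (mod 2*pi)


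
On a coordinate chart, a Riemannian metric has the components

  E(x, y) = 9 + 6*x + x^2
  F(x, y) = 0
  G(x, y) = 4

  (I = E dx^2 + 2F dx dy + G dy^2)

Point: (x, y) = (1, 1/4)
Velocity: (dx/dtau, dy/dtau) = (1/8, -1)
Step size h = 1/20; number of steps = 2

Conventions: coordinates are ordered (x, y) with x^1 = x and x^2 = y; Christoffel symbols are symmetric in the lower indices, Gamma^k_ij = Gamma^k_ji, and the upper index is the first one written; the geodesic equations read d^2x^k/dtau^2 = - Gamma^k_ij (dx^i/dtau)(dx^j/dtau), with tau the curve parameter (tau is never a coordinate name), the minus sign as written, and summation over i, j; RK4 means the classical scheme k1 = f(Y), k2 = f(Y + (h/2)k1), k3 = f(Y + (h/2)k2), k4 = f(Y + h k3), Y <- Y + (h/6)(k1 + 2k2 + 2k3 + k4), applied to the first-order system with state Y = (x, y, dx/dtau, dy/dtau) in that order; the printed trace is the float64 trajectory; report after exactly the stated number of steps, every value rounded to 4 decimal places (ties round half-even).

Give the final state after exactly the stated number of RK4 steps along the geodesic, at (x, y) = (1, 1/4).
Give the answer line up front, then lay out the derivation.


Answer: x = 1.0125, y = 0.1500, dx/dtau = 0.1246, dy/dtau = -1.0000

f(Y) = (dx/dtau, dy/dtau, -Gamma^x_ij Y'^i Y'^j, -Gamma^y_ij Y'^i Y'^j) with the Gammas evaluated at the stage position; h = 0.050000; intermediate values shown to 6 dp
step 0: x = 1.0000, y = 0.2500, dx/dtau = 0.1250, dy/dtau = -1.0000
step 1:
  k1: at (x, y) = (1.000000, 0.250000), (dx/dtau, dy/dtau) = (0.125000, -1.000000); Gamma_xxx = 0.250000, Gamma_xxy = 0.000000, Gamma_xyy = 0.000000, Gamma_yxx = 0.000000, Gamma_yxy = 0.000000, Gamma_yyy = 0.000000; k1 = (0.125000, -1.000000, -0.003906, 0.000000)
  k2: at (x, y) = (1.003125, 0.225000), (dx/dtau, dy/dtau) = (0.124902, -1.000000); Gamma_xxx = 0.249805, Gamma_xxy = 0.000000, Gamma_xyy = 0.000000, Gamma_yxx = 0.000000, Gamma_yxy = 0.000000, Gamma_yyy = 0.000000; k2 = (0.124902, -1.000000, -0.003897, 0.000000)
  k3: at (x, y) = (1.003123, 0.225000), (dx/dtau, dy/dtau) = (0.124903, -1.000000); Gamma_xxx = 0.249805, Gamma_xxy = 0.000000, Gamma_xyy = 0.000000, Gamma_yxx = 0.000000, Gamma_yxy = 0.000000, Gamma_yyy = 0.000000; k3 = (0.124903, -1.000000, -0.003897, 0.000000)
  k4: at (x, y) = (1.006245, 0.200000), (dx/dtau, dy/dtau) = (0.124805, -1.000000); Gamma_xxx = 0.249610, Gamma_xxy = 0.000000, Gamma_xyy = 0.000000, Gamma_yxx = 0.000000, Gamma_yxy = 0.000000, Gamma_yyy = 0.000000; k4 = (0.124805, -1.000000, -0.003888, 0.000000)
  Y <- Y + (h/6)(k1 + 2k2 + 2k3 + k4): x = 1.0062, y = 0.2000, dx/dtau = 0.1248, dy/dtau = -1.0000
step 2:
  k1: at (x, y) = (1.006245, 0.200000), (dx/dtau, dy/dtau) = (0.124805, -1.000000); Gamma_xxx = 0.249610, Gamma_xxy = 0.000000, Gamma_xyy = 0.000000, Gamma_yxx = 0.000000, Gamma_yxy = 0.000000, Gamma_yyy = 0.000000; k1 = (0.124805, -1.000000, -0.003888, 0.000000)
  k2: at (x, y) = (1.009365, 0.175000), (dx/dtau, dy/dtau) = (0.124708, -1.000000); Gamma_xxx = 0.249416, Gamma_xxy = 0.000000, Gamma_xyy = 0.000000, Gamma_yxx = 0.000000, Gamma_yxy = 0.000000, Gamma_yyy = 0.000000; k2 = (0.124708, -1.000000, -0.003879, 0.000000)
  k3: at (x, y) = (1.009363, 0.175000), (dx/dtau, dy/dtau) = (0.124708, -1.000000); Gamma_xxx = 0.249416, Gamma_xxy = 0.000000, Gamma_xyy = 0.000000, Gamma_yxx = 0.000000, Gamma_yxy = 0.000000, Gamma_yyy = 0.000000; k3 = (0.124708, -1.000000, -0.003879, 0.000000)
  k4: at (x, y) = (1.012481, 0.150000), (dx/dtau, dy/dtau) = (0.124611, -1.000000); Gamma_xxx = 0.249222, Gamma_xxy = 0.000000, Gamma_xyy = 0.000000, Gamma_yxx = 0.000000, Gamma_yxy = 0.000000, Gamma_yyy = 0.000000; k4 = (0.124611, -1.000000, -0.003870, 0.000000)
  Y <- Y + (h/6)(k1 + 2k2 + 2k3 + k4): x = 1.0125, y = 0.1500, dx/dtau = 0.1246, dy/dtau = -1.0000


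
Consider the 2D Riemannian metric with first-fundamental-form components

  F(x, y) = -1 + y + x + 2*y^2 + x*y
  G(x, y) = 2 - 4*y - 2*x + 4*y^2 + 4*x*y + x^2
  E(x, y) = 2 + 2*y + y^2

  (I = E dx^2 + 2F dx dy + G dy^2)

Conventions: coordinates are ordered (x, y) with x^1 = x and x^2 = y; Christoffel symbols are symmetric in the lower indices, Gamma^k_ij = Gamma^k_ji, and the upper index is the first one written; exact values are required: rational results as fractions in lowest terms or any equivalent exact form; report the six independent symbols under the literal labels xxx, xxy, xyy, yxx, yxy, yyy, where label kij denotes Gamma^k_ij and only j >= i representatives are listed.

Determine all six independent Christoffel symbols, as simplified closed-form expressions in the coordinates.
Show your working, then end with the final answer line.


E = 2 + 2*y + y^2; F = -1 + y + x + 2*y^2 + x*y; G = 2 - 4*y - 2*x + 4*y^2 + 4*x*y + x^2
Gamma^k_ij = (1/2) g^{kl} (d_i g_jl + d_j g_il - d_l g_ij), with g^inv = (1/(EG-F^2)) [[G, -F], [-F, E]]
first partials: E_x = 0, E_y = 2 + 2*y, F_x = 1 + y, F_y = 1 + 4*y + x, G_x = -2 + 4*y + 2*x, G_y = -4 + 8*y + 4*x
D = EG - F^2 = 3 - 2*y - 2*x + 5*y^2 + 4*x*y + x^2
expanded: Gamma^x_xx = (G E_x - 2F F_x + F E_y)/(2D), Gamma^x_xy = (G E_y - F G_x)/(2D), Gamma^x_yy = (2G F_y - G G_x - F G_y)/(2D), Gamma^y_xx = (2E F_x - E E_y - F E_x)/(2D), Gamma^y_xy = (E G_x - F E_y)/(2D), Gamma^y_yy = (E G_y - 2F F_y + F G_x)/(2D); substitute and cancel common factors

Answer: Gamma_xxx = 0, Gamma_xxy = (y + 1)/(x^2 + 4*x*y - 2*x + 5*y^2 - 2*y + 3), Gamma_xyy = (2*y + 2)/(x^2 + 4*x*y - 2*x + 5*y^2 - 2*y + 3), Gamma_yxx = 0, Gamma_yxy = (x + 2*y - 1)/(x^2 + 4*x*y - 2*x + 5*y^2 - 2*y + 3), Gamma_yyy = (2*x + 4*y - 2)/(x^2 + 4*x*y - 2*x + 5*y^2 - 2*y + 3)


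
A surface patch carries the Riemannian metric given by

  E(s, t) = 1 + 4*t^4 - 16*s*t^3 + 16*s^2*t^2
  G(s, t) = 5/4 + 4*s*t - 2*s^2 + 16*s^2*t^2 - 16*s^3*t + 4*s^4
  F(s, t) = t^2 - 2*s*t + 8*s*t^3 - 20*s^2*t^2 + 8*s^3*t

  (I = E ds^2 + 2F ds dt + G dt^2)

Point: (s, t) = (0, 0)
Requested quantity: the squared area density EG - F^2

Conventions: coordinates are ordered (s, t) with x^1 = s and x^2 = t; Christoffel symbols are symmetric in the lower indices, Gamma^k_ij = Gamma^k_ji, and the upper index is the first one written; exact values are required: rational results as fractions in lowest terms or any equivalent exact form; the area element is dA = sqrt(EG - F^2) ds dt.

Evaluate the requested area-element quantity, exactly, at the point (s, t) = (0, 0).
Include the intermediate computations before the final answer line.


E = 1, F = 0, G = 5/4; EG - F^2 = 5/4

Answer: EG - F^2 = 5/4


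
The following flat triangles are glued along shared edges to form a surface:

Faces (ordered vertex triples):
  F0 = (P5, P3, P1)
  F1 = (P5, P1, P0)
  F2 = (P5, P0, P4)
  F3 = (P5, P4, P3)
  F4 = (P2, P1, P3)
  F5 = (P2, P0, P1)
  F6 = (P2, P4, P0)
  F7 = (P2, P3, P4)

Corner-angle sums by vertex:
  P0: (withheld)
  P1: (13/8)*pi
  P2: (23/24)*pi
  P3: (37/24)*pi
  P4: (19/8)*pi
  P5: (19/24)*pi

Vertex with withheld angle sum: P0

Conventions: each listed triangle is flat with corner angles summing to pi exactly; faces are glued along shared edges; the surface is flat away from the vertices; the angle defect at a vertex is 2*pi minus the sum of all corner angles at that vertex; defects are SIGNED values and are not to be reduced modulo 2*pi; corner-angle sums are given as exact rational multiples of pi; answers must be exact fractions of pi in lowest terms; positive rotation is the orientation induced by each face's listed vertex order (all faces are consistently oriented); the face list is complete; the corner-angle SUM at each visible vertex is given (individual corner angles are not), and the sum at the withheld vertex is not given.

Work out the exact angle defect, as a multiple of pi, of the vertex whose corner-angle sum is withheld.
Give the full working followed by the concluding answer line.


V = 6, E = 12, F = 8; chi = V - E + F = 2
Gauss-Bonnet: total defect = 2*pi*chi = 4*pi; visible defects sum to (65/24)*pi

Answer: defect(P0) = (31/24)*pi


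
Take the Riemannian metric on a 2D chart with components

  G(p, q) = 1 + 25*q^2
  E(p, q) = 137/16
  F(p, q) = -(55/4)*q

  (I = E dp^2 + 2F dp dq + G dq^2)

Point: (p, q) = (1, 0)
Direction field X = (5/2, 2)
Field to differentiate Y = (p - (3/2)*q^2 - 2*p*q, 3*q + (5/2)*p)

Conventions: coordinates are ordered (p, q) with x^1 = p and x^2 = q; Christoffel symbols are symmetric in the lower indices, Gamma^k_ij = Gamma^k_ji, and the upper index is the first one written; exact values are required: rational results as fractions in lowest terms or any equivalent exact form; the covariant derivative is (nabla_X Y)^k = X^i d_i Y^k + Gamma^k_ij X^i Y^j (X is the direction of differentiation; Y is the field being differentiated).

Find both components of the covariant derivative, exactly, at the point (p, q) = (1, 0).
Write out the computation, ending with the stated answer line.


E = 137/16, F = 0, G = 1 at the point
E_p = 0, E_q = 0, F_p = 0, F_q = -55/4, G_p = 0, G_q = 0
EG - F^2 = 137/16;  g^inv = (16/137) * [[1, 0], [0, 137/16]]
first-kind symbols [ij,l] = (1/2)(d_i g_jl + d_j g_il - d_l g_ij): [pp,p] = E_p/2 = 0, [pp,q] = F_p - E_q/2 = 0, [pq,p] = E_q/2 = 0, [pq,q] = G_p/2 = 0, [qq,p] = F_q - G_p/2 = -55/4, [qq,q] = G_q/2 = 0
Gamma^p_ij = (G*[ij,p] - F*[ij,q])/(EG - F^2), Gamma^q_ij = (E*[ij,q] - F*[ij,p])/(EG - F^2)
Gamma_ppp = 0, Gamma_ppq = 0, Gamma_pqq = -220/137, Gamma_qpp = 0, Gamma_qpq = 0, Gamma_qqq = 0
X = (5/2, 2), Y = (1, 5/2) at the point

Answer: (nabla_X Y)^p = -2611/274, (nabla_X Y)^q = 49/4


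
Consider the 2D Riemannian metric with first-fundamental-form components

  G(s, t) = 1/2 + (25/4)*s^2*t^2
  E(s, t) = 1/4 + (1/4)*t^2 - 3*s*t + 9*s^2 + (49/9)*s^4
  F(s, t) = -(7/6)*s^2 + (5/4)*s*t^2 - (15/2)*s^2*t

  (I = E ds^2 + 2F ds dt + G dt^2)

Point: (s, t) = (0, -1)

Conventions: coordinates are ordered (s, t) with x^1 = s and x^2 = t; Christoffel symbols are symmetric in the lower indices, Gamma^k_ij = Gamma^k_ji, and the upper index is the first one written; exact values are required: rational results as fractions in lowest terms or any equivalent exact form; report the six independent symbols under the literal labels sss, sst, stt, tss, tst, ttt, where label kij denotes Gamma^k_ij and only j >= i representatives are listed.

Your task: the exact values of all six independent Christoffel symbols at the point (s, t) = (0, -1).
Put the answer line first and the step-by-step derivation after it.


Answer: Gamma_sss = 3, Gamma_sst = -1/2, Gamma_stt = 0, Gamma_tss = 3, Gamma_tst = 0, Gamma_ttt = 0

E = 1/2, F = 0, G = 1/2 at the point
E_s = 3, E_t = -1/2, F_s = 5/4, F_t = 0, G_s = 0, G_t = 0
EG - F^2 = 1/4;  g^inv = (4) * [[1/2, 0], [0, 1/2]]
first-kind symbols [ij,l] = (1/2)(d_i g_jl + d_j g_il - d_l g_ij): [ss,s] = E_s/2 = 3/2, [ss,t] = F_s - E_t/2 = 3/2, [st,s] = E_t/2 = -1/4, [st,t] = G_s/2 = 0, [tt,s] = F_t - G_s/2 = 0, [tt,t] = G_t/2 = 0
Gamma^s_ij = (G*[ij,s] - F*[ij,t])/(EG - F^2), Gamma^t_ij = (E*[ij,t] - F*[ij,s])/(EG - F^2)


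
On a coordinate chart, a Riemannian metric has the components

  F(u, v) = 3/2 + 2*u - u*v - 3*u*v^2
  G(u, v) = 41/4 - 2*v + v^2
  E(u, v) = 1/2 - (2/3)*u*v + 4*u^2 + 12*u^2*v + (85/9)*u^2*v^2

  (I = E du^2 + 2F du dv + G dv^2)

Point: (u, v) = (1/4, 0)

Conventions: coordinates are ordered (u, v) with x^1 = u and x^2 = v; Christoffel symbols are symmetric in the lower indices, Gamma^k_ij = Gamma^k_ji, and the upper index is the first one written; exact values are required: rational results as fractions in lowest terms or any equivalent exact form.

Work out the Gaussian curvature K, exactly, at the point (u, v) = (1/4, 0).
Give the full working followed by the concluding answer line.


E = 3/4, F = 2, G = 41/4, EG - F^2 = 59/16 at the point
E_u = 2, E_v = 7/12, F_u = 2, F_v = -1/4, G_u = 0, G_v = -2
E_vv = 85/72, F_uv = -1, G_uu = 0
K follows from Brioschi's formula, (det M1 - det M2)/(EG - F^2)^2.
M1 = [[-E_vv/2 + F_uv - G_uu/2, E_u/2, F_u - E_v/2], [F_v - G_u/2, E, F], [G_v/2, F, G]] = [[-229/144, 1, 41/24], [-1/4, 3/4, 2], [-1, 2, 41/4]]; det M1 = -11231/2304
M2 = [[0, E_v/2, G_u/2], [E_v/2, E, F], [G_u/2, F, G]] = [[0, 7/24, 0], [7/24, 3/4, 2], [0, 2, 41/4]]; det M2 = -2009/2304
det M1 - det M2 = -1537/384; K = -1537/384 / (59/16)^2 = -3074/10443

Answer: K = -3074/10443


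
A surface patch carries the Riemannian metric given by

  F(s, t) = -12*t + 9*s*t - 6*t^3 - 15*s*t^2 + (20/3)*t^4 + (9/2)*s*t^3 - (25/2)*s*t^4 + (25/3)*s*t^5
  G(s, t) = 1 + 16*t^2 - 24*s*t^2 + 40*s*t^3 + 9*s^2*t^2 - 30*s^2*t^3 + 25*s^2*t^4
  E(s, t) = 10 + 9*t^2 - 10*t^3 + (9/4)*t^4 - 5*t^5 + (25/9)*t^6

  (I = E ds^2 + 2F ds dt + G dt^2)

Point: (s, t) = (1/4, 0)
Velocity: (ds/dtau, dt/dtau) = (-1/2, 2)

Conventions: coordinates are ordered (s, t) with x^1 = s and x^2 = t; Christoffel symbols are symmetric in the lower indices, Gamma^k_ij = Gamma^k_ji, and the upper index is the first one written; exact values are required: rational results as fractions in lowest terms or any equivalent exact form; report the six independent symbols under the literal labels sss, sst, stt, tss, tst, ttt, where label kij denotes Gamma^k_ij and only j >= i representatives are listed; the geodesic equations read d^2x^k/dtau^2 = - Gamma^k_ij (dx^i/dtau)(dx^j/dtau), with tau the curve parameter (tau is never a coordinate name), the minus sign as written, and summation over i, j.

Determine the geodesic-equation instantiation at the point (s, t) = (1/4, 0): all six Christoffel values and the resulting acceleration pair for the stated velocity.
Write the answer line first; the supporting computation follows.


Answer: Gamma_sss = 0, Gamma_sst = 0, Gamma_stt = -39/40, Gamma_tss = 0, Gamma_tst = 0, Gamma_ttt = 0; accelerations (d^2s/dtau^2, d^2t/dtau^2) = (39/10, 0)

E = 10, F = 0, G = 1 at the point
E_s = 0, E_t = 0, F_s = 0, F_t = -39/4, G_s = 0, G_t = 0
EG - F^2 = 10;  g^inv = (1/10) * [[1, 0], [0, 10]]
first-kind symbols [ij,l] = (1/2)(d_i g_jl + d_j g_il - d_l g_ij): [ss,s] = E_s/2 = 0, [ss,t] = F_s - E_t/2 = 0, [st,s] = E_t/2 = 0, [st,t] = G_s/2 = 0, [tt,s] = F_t - G_s/2 = -39/4, [tt,t] = G_t/2 = 0
Gamma^s_ij = (G*[ij,s] - F*[ij,t])/(EG - F^2), Gamma^t_ij = (E*[ij,t] - F*[ij,s])/(EG - F^2)
Gamma_sss = 0, Gamma_sst = 0, Gamma_stt = -39/40, Gamma_tss = 0, Gamma_tst = 0, Gamma_ttt = 0
d^2s/dtau^2 = -(Gamma_sss*(-1/2)^2 + 2*Gamma_sst*(-1/2)*(2) + Gamma_stt*(2)^2) = 39/10
d^2t/dtau^2 = -(Gamma_tss*(-1/2)^2 + 2*Gamma_tst*(-1/2)*(2) + Gamma_ttt*(2)^2) = 0


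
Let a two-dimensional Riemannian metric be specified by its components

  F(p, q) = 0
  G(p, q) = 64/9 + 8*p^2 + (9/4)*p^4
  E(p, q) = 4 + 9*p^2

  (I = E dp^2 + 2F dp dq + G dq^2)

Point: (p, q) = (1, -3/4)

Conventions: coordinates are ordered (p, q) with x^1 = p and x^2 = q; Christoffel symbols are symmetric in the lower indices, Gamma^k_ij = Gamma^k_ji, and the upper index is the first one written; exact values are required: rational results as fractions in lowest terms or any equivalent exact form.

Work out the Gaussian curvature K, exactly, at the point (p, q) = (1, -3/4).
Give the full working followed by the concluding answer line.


E = 13, F = 0, G = 625/36, EG - F^2 = 8125/36 at the point
E_p = 18, E_q = 0, F_p = 0, F_q = 0, G_p = 25, G_q = 0
E_qq = 0, F_pq = 0, G_pp = 43
Using the Brioschi determinant formula for K from the metric derivatives:
M1 = [[-E_qq/2 + F_pq - G_pp/2, E_p/2, F_p - E_q/2], [F_q - G_p/2, E, F], [G_q/2, F, G]] = [[-43/2, 9, 0], [-25/2, 13, 0], [0, 0, 625/36]]; det M1 = -104375/36
M2 = [[0, E_q/2, G_p/2], [E_q/2, E, F], [G_p/2, F, G]] = [[0, 0, 25/2], [0, 13, 0], [25/2, 0, 625/36]]; det M2 = -8125/4
det M1 - det M2 = -15625/18; K = -15625/18 / (8125/36)^2 = -72/4225

Answer: K = -72/4225


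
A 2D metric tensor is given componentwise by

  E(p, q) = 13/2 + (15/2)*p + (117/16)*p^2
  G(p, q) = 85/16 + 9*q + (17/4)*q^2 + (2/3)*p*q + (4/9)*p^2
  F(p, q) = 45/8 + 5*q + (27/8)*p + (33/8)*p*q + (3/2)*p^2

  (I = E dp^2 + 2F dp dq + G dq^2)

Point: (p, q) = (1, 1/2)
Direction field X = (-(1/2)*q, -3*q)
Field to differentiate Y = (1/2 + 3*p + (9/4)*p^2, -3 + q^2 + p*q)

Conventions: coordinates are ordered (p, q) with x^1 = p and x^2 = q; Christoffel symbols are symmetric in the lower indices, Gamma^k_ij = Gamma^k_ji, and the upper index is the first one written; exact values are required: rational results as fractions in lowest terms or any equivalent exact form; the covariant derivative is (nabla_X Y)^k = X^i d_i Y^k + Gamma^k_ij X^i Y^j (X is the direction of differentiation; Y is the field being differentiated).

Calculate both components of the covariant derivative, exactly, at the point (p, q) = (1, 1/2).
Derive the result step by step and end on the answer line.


E = 341/16, F = 241/16, G = 839/72 at the point
E_p = 177/8, E_q = 0, F_p = 135/16, F_q = 73/8, G_p = 11/9, G_q = 167/12
EG - F^2 = 49469/2304;  g^inv = (2304/49469) * [[839/72, -241/16], [-241/16, 341/16]]
first-kind symbols [ij,l] = (1/2)(d_i g_jl + d_j g_il - d_l g_ij): [pp,p] = E_p/2 = 177/16, [pp,q] = F_p - E_q/2 = 135/16, [pq,p] = E_q/2 = 0, [pq,q] = G_p/2 = 11/18, [qq,p] = F_q - G_p/2 = 613/72, [qq,q] = G_q/2 = 167/24
Gamma^p_ij = (G*[ij,p] - F*[ij,q])/(EG - F^2), Gamma^q_ij = (E*[ij,q] - F*[ij,p])/(EG - F^2)
Gamma_ppp = 4191/49469, Gamma_ppq = -21208/49469, Gamma_pqq = -116110/445221, Gamma_qpp = 30402/49469, Gamma_qpq = 30008/49469, Gamma_qqq = 46216/49469
X = (-1/4, -3/2), Y = (23/4, -9/4) at the point

Answer: (nabla_X Y)^p = 458709/791504, (nabla_X Y)^q = -284254/49469


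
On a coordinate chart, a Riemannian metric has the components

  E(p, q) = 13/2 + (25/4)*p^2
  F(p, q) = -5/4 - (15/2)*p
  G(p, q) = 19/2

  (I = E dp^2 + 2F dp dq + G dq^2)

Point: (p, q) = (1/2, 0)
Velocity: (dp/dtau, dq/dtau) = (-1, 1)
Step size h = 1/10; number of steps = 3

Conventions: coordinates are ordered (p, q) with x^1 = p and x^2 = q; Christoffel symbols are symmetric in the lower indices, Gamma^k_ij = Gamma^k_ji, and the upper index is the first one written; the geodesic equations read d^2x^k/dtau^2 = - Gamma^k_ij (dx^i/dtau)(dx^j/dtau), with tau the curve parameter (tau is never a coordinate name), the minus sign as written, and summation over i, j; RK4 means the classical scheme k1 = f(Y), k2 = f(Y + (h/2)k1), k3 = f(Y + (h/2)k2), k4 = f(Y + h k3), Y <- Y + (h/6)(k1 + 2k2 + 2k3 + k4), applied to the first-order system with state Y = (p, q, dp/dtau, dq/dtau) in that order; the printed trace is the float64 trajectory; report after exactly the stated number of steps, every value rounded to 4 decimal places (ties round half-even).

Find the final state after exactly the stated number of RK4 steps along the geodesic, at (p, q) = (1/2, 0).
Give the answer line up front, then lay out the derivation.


Answer: p = 0.2067, q = 0.3375, dp/dtau = -0.9561, dq/dtau = 1.2445

f(Y) = (dp/dtau, dq/dtau, -Gamma^p_ij Y'^i Y'^j, -Gamma^q_ij Y'^i Y'^j) with the Gammas evaluated at the stage position; h = 0.100000; intermediate values shown to 6 dp
step 0: p = 0.5000, q = 0.0000, dp/dtau = -1.0000, dq/dtau = 1.0000
step 1:
  k1: at (p, q) = (0.500000, 0.000000), (dp/dtau, dq/dtau) = (-1.000000, 1.000000); Gamma_ppp = -0.151423, Gamma_ppq = 0.000000, Gamma_pqq = 0.000000, Gamma_qpp = -0.869170, Gamma_qpq = 0.000000, Gamma_qqq = 0.000000; k1 = (-1.000000, 1.000000, 0.151423, 0.869170)
  k2: at (p, q) = (0.450000, 0.050000), (dp/dtau, dq/dtau) = (-0.992429, 1.043459); Gamma_ppp = -0.152125, Gamma_ppq = 0.000000, Gamma_pqq = 0.000000, Gamma_qpp = -0.863535, Gamma_qpq = 0.000000, Gamma_qqq = 0.000000; k2 = (-0.992429, 1.043459, 0.149830, 0.850508)
  k3: at (p, q) = (0.450379, 0.052173), (dp/dtau, dq/dtau) = (-0.992508, 1.042525); Gamma_ppp = -0.152120, Gamma_ppq = 0.000000, Gamma_pqq = 0.000000, Gamma_qpp = -0.863578, Gamma_qpq = 0.000000, Gamma_qqq = 0.000000; k3 = (-0.992508, 1.042525, 0.149850, 0.850687)
  k4: at (p, q) = (0.400749, 0.104253), (dp/dtau, dq/dtau) = (-0.985015, 1.085069); Gamma_ppp = -0.152752, Gamma_ppq = 0.000000, Gamma_pqq = 0.000000, Gamma_qpp = -0.857901, Gamma_qpq = 0.000000, Gamma_qqq = 0.000000; k4 = (-0.985015, 1.085069, 0.148209, 0.832382)
  Y <- Y + (h/6)(k1 + 2k2 + 2k3 + k4): p = 0.4008, q = 0.1043, dp/dtau = -0.9850, dq/dtau = 1.0851
step 2:
  k1: at (p, q) = (0.400752, 0.104284), (dp/dtau, dq/dtau) = (-0.985017, 1.085066); Gamma_ppp = -0.152752, Gamma_ppq = 0.000000, Gamma_pqq = 0.000000, Gamma_qpp = -0.857901, Gamma_qpq = 0.000000, Gamma_qqq = 0.000000; k1 = (-0.985017, 1.085066, 0.148209, 0.832385)
  k2: at (p, q) = (0.351501, 0.158537), (dp/dtau, dq/dtau) = (-0.977606, 1.126685); Gamma_ppp = -0.153318, Gamma_ppq = 0.000000, Gamma_pqq = 0.000000, Gamma_qpp = -0.852193, Gamma_qpq = 0.000000, Gamma_qqq = 0.000000; k2 = (-0.977606, 1.126685, 0.146528, 0.814453)
  k3: at (p, q) = (0.351872, 0.160618), (dp/dtau, dq/dtau) = (-0.977690, 1.125788); Gamma_ppp = -0.153314, Gamma_ppq = 0.000000, Gamma_pqq = 0.000000, Gamma_qpp = -0.852236, Gamma_qpq = 0.000000, Gamma_qqq = 0.000000; k3 = (-0.977690, 1.125788, 0.146550, 0.814634)
  k4: at (p, q) = (0.302983, 0.216863), (dp/dtau, dq/dtau) = (-0.970362, 1.166529); Gamma_ppp = -0.153817, Gamma_ppq = 0.000000, Gamma_pqq = 0.000000, Gamma_qpp = -0.846505, Gamma_qpq = 0.000000, Gamma_qqq = 0.000000; k4 = (-0.970362, 1.166529, 0.144835, 0.797071)
  Y <- Y + (h/6)(k1 + 2k2 + 2k3 + k4): p = 0.3030, q = 0.2169, dp/dtau = -0.9704, dq/dtau = 1.1665
step 3:
  k1: at (p, q) = (0.302986, 0.216893), (dp/dtau, dq/dtau) = (-0.970363, 1.166526); Gamma_ppp = -0.153817, Gamma_ppq = 0.000000, Gamma_pqq = 0.000000, Gamma_qpp = -0.846506, Gamma_qpq = 0.000000, Gamma_qqq = 0.000000; k1 = (-0.970363, 1.166526, 0.144835, 0.797074)
  k2: at (p, q) = (0.254467, 0.275219), (dp/dtau, dq/dtau) = (-0.963122, 1.206380); Gamma_ppp = -0.154261, Gamma_ppq = 0.000000, Gamma_pqq = 0.000000, Gamma_qpp = -0.840762, Gamma_qpq = 0.000000, Gamma_qqq = 0.000000; k2 = (-0.963122, 1.206380, 0.143093, 0.779893)
  k3: at (p, q) = (0.254830, 0.277212), (dp/dtau, dq/dtau) = (-0.963209, 1.205521); Gamma_ppp = -0.154258, Gamma_ppq = 0.000000, Gamma_pqq = 0.000000, Gamma_qpp = -0.840805, Gamma_qpq = 0.000000, Gamma_qqq = 0.000000; k3 = (-0.963209, 1.205521, 0.143116, 0.780074)
  k4: at (p, q) = (0.206665, 0.337445), (dp/dtau, dq/dtau) = (-0.956052, 1.244534); Gamma_ppp = -0.154646, Gamma_ppq = 0.000000, Gamma_pqq = 0.000000, Gamma_qpp = -0.835053, Gamma_qpq = 0.000000, Gamma_qqq = 0.000000; k4 = (-0.956052, 1.244534, 0.141352, 0.763268)
  Y <- Y + (h/6)(k1 + 2k2 + 2k3 + k4): p = 0.2067, q = 0.3375, dp/dtau = -0.9561, dq/dtau = 1.2445
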